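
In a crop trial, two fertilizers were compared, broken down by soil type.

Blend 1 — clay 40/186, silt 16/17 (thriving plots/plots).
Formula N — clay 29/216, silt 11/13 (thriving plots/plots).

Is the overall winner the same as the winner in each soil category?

Yes

Clay: Blend 1 40/186 = 21.5%, Formula N 29/216 = 13.4% → Blend 1
Silt: Blend 1 16/17 = 94.1%, Formula N 11/13 = 84.6% → Blend 1
Overall: Blend 1 56/203 = 27.6%, Formula N 40/229 = 17.5% → Blend 1
Blend 1 wins overall and in every soil group — no reversal.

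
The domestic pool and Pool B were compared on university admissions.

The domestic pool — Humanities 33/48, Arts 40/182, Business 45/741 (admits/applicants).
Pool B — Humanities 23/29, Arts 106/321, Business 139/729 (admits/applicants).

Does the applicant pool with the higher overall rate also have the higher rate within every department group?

Yes

Humanities: the domestic pool 33/48 = 68.8%, Pool B 23/29 = 79.3% → Pool B
Arts: the domestic pool 40/182 = 22.0%, Pool B 106/321 = 33.0% → Pool B
Business: the domestic pool 45/741 = 6.1%, Pool B 139/729 = 19.1% → Pool B
Overall: the domestic pool 118/971 = 12.2%, Pool B 268/1079 = 24.8% → Pool B
Pool B wins overall and in every department group — no reversal.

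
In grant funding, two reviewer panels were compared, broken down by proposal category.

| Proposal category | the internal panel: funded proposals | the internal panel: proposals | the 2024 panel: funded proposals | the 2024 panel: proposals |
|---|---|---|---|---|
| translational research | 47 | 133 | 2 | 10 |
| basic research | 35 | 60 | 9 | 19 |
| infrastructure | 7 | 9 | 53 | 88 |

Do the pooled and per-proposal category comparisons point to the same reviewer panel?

No

Translational research: the internal panel 47/133 = 35.3%, the 2024 panel 2/10 = 20.0% → the internal panel
Basic research: the internal panel 35/60 = 58.3%, the 2024 panel 9/19 = 47.4% → the internal panel
Infrastructure: the internal panel 7/9 = 77.8%, the 2024 panel 53/88 = 60.2% → the internal panel
Overall: the internal panel 89/202 = 44.1%, the 2024 panel 64/117 = 54.7% → the 2024 panel
The internal panel wins each proposal group but the 2024 panel wins overall — the comparison reverses. The internal panel's proposals skew toward translational research, which has a lower base rate.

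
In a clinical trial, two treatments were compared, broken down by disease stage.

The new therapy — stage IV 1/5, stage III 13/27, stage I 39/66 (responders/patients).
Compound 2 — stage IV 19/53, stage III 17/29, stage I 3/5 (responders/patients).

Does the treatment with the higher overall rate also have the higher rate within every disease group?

Stage IV: the new therapy 1/5 = 20.0%, Compound 2 19/53 = 35.8% → Compound 2
Stage III: the new therapy 13/27 = 48.1%, Compound 2 17/29 = 58.6% → Compound 2
Stage I: the new therapy 39/66 = 59.1%, Compound 2 3/5 = 60.0% → Compound 2
Overall: the new therapy 53/98 = 54.1%, Compound 2 39/87 = 44.8% → the new therapy
Compound 2 wins each disease group but the new therapy wins overall — the comparison reverses. Compound 2's patients skew toward stage IV, which has a lower base rate.

No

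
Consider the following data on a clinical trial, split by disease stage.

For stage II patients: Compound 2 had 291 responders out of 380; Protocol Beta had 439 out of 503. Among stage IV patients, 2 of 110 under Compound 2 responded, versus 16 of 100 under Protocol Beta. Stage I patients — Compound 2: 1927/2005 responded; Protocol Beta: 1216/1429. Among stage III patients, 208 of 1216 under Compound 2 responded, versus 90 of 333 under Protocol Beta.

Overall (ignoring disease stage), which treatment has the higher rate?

Protocol Beta

Stage II: Compound 2 291/380 = 76.6%, Protocol Beta 439/503 = 87.3% → Protocol Beta
Stage IV: Compound 2 2/110 = 1.8%, Protocol Beta 16/100 = 16.0% → Protocol Beta
Stage I: Compound 2 1927/2005 = 96.1%, Protocol Beta 1216/1429 = 85.1% → Compound 2
Stage III: Compound 2 208/1216 = 17.1%, Protocol Beta 90/333 = 27.0% → Protocol Beta
Overall: Compound 2 2428/3711 = 65.4%, Protocol Beta 1761/2365 = 74.5% → Protocol Beta
(Neither sweeps every disease group, but Protocol Beta has the higher pooled rate.)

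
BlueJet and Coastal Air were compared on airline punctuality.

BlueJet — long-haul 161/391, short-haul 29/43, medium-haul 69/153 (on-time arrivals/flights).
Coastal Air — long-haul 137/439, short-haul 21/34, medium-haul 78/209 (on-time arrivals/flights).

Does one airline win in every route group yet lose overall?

No

Long-haul: BlueJet 161/391 = 41.2%, Coastal Air 137/439 = 31.2% → BlueJet
Short-haul: BlueJet 29/43 = 67.4%, Coastal Air 21/34 = 61.8% → BlueJet
Medium-haul: BlueJet 69/153 = 45.1%, Coastal Air 78/209 = 37.3% → BlueJet
Overall: BlueJet 259/587 = 44.1%, Coastal Air 236/682 = 34.6% → BlueJet
BlueJet wins overall and in every route group — no reversal.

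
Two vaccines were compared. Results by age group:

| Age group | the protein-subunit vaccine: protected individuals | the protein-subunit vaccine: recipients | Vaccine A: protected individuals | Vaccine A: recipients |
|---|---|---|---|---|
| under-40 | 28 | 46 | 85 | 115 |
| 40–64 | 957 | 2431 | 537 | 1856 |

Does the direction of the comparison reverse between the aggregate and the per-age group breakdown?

No

Under-40: the protein-subunit vaccine 28/46 = 60.9%, Vaccine A 85/115 = 73.9% → Vaccine A
40–64: the protein-subunit vaccine 957/2431 = 39.4%, Vaccine A 537/1856 = 28.9% → the protein-subunit vaccine
Overall: the protein-subunit vaccine 985/2477 = 39.8%, Vaccine A 622/1971 = 31.6% → the protein-subunit vaccine
Neither sweeps: the protein-subunit vaccine wins 1 of 2 groups, Vaccine A wins 1. The protein-subunit vaccine wins overall but not every group — no Simpson reversal.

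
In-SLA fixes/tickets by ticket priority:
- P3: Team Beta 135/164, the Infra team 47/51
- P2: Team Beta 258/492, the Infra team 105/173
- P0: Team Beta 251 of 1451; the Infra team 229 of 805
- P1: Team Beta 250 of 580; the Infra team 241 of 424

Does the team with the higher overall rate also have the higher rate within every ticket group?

Yes

P3: Team Beta 135/164 = 82.3%, the Infra team 47/51 = 92.2% → the Infra team
P2: Team Beta 258/492 = 52.4%, the Infra team 105/173 = 60.7% → the Infra team
P0: Team Beta 251/1451 = 17.3%, the Infra team 229/805 = 28.4% → the Infra team
P1: Team Beta 250/580 = 43.1%, the Infra team 241/424 = 56.8% → the Infra team
Overall: Team Beta 894/2687 = 33.3%, the Infra team 622/1453 = 42.8% → the Infra team
The Infra team wins overall and in every ticket group — no reversal.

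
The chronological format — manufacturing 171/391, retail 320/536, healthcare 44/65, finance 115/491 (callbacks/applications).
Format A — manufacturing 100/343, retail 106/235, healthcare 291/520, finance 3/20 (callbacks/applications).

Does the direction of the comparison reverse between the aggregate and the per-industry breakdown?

Yes

Manufacturing: the chronological format 171/391 = 43.7%, Format A 100/343 = 29.2% → the chronological format
Retail: the chronological format 320/536 = 59.7%, Format A 106/235 = 45.1% → the chronological format
Healthcare: the chronological format 44/65 = 67.7%, Format A 291/520 = 56.0% → the chronological format
Finance: the chronological format 115/491 = 23.4%, Format A 3/20 = 15.0% → the chronological format
Overall: the chronological format 650/1483 = 43.8%, Format A 500/1118 = 44.7% → Format A
The chronological format wins each industry group but Format A wins overall — the comparison reverses. The chronological format's applications skew toward finance, which has a lower base rate.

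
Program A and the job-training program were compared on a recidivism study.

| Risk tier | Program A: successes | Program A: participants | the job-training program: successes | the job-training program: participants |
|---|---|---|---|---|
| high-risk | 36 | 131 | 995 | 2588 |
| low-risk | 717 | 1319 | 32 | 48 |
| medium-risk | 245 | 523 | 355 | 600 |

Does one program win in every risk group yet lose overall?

High-risk: Program A 36/131 = 27.5%, the job-training program 995/2588 = 38.4% → the job-training program
Low-risk: Program A 717/1319 = 54.4%, the job-training program 32/48 = 66.7% → the job-training program
Medium-risk: Program A 245/523 = 46.8%, the job-training program 355/600 = 59.2% → the job-training program
Overall: Program A 998/1973 = 50.6%, the job-training program 1382/3236 = 42.7% → Program A
The job-training program wins each risk group but Program A wins overall — the comparison reverses. The job-training program's participants skew toward high-risk, which has a lower base rate.

Yes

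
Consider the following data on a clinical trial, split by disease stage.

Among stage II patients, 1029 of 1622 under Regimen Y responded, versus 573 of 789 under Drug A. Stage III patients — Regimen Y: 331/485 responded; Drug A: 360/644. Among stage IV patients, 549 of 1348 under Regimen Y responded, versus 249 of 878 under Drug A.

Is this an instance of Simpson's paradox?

No

Stage II: Regimen Y 1029/1622 = 63.4%, Drug A 573/789 = 72.6% → Drug A
Stage III: Regimen Y 331/485 = 68.2%, Drug A 360/644 = 55.9% → Regimen Y
Stage IV: Regimen Y 549/1348 = 40.7%, Drug A 249/878 = 28.4% → Regimen Y
Overall: Regimen Y 1909/3455 = 55.3%, Drug A 1182/2311 = 51.1% → Regimen Y
Neither sweeps: Regimen Y wins 2 of 3 groups, Drug A wins 1. Regimen Y wins overall but not every group — no Simpson reversal.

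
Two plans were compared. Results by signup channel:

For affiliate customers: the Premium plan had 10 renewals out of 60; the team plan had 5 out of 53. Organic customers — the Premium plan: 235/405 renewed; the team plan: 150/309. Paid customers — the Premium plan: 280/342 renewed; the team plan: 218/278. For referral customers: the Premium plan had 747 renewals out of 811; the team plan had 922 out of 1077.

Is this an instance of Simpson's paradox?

Affiliate: the Premium plan 10/60 = 16.7%, the team plan 5/53 = 9.4% → the Premium plan
Organic: the Premium plan 235/405 = 58.0%, the team plan 150/309 = 48.5% → the Premium plan
Paid: the Premium plan 280/342 = 81.9%, the team plan 218/278 = 78.4% → the Premium plan
Referral: the Premium plan 747/811 = 92.1%, the team plan 922/1077 = 85.6% → the Premium plan
Overall: the Premium plan 1272/1618 = 78.6%, the team plan 1295/1717 = 75.4% → the Premium plan
The Premium plan wins overall and in every signup group — no reversal.

No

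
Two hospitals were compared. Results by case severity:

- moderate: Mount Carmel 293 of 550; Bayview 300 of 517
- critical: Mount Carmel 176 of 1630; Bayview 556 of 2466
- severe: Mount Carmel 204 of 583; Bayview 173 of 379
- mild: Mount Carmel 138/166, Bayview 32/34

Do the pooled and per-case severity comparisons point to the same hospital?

Yes

Moderate: Mount Carmel 293/550 = 53.3%, Bayview 300/517 = 58.0% → Bayview
Critical: Mount Carmel 176/1630 = 10.8%, Bayview 556/2466 = 22.5% → Bayview
Severe: Mount Carmel 204/583 = 35.0%, Bayview 173/379 = 45.6% → Bayview
Mild: Mount Carmel 138/166 = 83.1%, Bayview 32/34 = 94.1% → Bayview
Overall: Mount Carmel 811/2929 = 27.7%, Bayview 1061/3396 = 31.2% → Bayview
Bayview wins overall and in every case group — no reversal.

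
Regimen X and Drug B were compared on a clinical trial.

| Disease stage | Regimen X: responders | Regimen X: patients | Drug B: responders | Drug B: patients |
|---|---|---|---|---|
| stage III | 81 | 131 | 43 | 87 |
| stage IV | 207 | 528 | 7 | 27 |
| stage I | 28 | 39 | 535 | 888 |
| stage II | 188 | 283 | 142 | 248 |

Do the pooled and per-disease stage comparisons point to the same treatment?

No

Stage III: Regimen X 81/131 = 61.8%, Drug B 43/87 = 49.4% → Regimen X
Stage IV: Regimen X 207/528 = 39.2%, Drug B 7/27 = 25.9% → Regimen X
Stage I: Regimen X 28/39 = 71.8%, Drug B 535/888 = 60.2% → Regimen X
Stage II: Regimen X 188/283 = 66.4%, Drug B 142/248 = 57.3% → Regimen X
Overall: Regimen X 504/981 = 51.4%, Drug B 727/1250 = 58.2% → Drug B
Regimen X wins each disease group but Drug B wins overall — the comparison reverses. Regimen X's patients skew toward stage IV, which has a lower base rate.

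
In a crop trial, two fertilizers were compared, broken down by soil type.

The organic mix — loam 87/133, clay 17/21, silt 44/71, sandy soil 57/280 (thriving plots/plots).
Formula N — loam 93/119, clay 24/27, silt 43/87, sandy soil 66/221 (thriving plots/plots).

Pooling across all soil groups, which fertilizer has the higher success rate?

Formula N

Loam: the organic mix 87/133 = 65.4%, Formula N 93/119 = 78.2% → Formula N
Clay: the organic mix 17/21 = 81.0%, Formula N 24/27 = 88.9% → Formula N
Silt: the organic mix 44/71 = 62.0%, Formula N 43/87 = 49.4% → the organic mix
Sandy soil: the organic mix 57/280 = 20.4%, Formula N 66/221 = 29.9% → Formula N
Overall: the organic mix 205/505 = 40.6%, Formula N 226/454 = 49.8% → Formula N
(Neither sweeps every soil group, but Formula N has the higher pooled rate.)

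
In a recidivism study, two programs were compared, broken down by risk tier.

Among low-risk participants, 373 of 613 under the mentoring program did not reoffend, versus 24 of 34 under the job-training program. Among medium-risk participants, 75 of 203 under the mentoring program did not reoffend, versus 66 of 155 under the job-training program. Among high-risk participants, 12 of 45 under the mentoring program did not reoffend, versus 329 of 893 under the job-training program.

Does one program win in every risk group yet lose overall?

Yes

Low-risk: the mentoring program 373/613 = 60.8%, the job-training program 24/34 = 70.6% → the job-training program
Medium-risk: the mentoring program 75/203 = 36.9%, the job-training program 66/155 = 42.6% → the job-training program
High-risk: the mentoring program 12/45 = 26.7%, the job-training program 329/893 = 36.8% → the job-training program
Overall: the mentoring program 460/861 = 53.4%, the job-training program 419/1082 = 38.7% → the mentoring program
The job-training program wins each risk group but the mentoring program wins overall — the comparison reverses. The job-training program's participants skew toward high-risk, which has a lower base rate.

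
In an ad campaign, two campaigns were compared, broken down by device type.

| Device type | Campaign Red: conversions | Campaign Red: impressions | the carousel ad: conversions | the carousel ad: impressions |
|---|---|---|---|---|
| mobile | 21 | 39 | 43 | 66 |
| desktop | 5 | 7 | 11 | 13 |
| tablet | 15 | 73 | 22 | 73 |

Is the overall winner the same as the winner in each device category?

Mobile: Campaign Red 21/39 = 53.8%, the carousel ad 43/66 = 65.2% → the carousel ad
Desktop: Campaign Red 5/7 = 71.4%, the carousel ad 11/13 = 84.6% → the carousel ad
Tablet: Campaign Red 15/73 = 20.5%, the carousel ad 22/73 = 30.1% → the carousel ad
Overall: Campaign Red 41/119 = 34.5%, the carousel ad 76/152 = 50.0% → the carousel ad
The carousel ad wins overall and in every device group — no reversal.

Yes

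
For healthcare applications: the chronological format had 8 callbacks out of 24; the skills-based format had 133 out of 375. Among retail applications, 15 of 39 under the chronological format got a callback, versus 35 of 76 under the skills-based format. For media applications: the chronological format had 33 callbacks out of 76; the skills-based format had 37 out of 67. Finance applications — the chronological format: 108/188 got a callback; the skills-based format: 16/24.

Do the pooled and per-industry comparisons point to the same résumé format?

Healthcare: the chronological format 8/24 = 33.3%, the skills-based format 133/375 = 35.5% → the skills-based format
Retail: the chronological format 15/39 = 38.5%, the skills-based format 35/76 = 46.1% → the skills-based format
Media: the chronological format 33/76 = 43.4%, the skills-based format 37/67 = 55.2% → the skills-based format
Finance: the chronological format 108/188 = 57.4%, the skills-based format 16/24 = 66.7% → the skills-based format
Overall: the chronological format 164/327 = 50.2%, the skills-based format 221/542 = 40.8% → the chronological format
The skills-based format wins each industry group but the chronological format wins overall — the comparison reverses. The skills-based format's applications skew toward healthcare, which has a lower base rate.

No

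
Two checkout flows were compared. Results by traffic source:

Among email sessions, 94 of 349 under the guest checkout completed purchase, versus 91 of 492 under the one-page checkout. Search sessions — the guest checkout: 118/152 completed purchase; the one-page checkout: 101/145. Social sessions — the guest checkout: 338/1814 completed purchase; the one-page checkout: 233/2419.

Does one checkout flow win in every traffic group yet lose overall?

No

Email: the guest checkout 94/349 = 26.9%, the one-page checkout 91/492 = 18.5% → the guest checkout
Search: the guest checkout 118/152 = 77.6%, the one-page checkout 101/145 = 69.7% → the guest checkout
Social: the guest checkout 338/1814 = 18.6%, the one-page checkout 233/2419 = 9.6% → the guest checkout
Overall: the guest checkout 550/2315 = 23.8%, the one-page checkout 425/3056 = 13.9% → the guest checkout
The guest checkout wins overall and in every traffic group — no reversal.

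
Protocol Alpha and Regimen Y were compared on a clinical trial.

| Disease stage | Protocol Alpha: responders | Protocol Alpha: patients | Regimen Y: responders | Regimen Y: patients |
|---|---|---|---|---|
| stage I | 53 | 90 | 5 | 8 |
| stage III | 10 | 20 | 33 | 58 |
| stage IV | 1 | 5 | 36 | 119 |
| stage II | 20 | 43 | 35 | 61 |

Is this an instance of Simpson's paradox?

Stage I: Protocol Alpha 53/90 = 58.9%, Regimen Y 5/8 = 62.5% → Regimen Y
Stage III: Protocol Alpha 10/20 = 50.0%, Regimen Y 33/58 = 56.9% → Regimen Y
Stage IV: Protocol Alpha 1/5 = 20.0%, Regimen Y 36/119 = 30.3% → Regimen Y
Stage II: Protocol Alpha 20/43 = 46.5%, Regimen Y 35/61 = 57.4% → Regimen Y
Overall: Protocol Alpha 84/158 = 53.2%, Regimen Y 109/246 = 44.3% → Protocol Alpha
Regimen Y wins each disease group but Protocol Alpha wins overall — the comparison reverses. Regimen Y's patients skew toward stage IV, which has a lower base rate.

Yes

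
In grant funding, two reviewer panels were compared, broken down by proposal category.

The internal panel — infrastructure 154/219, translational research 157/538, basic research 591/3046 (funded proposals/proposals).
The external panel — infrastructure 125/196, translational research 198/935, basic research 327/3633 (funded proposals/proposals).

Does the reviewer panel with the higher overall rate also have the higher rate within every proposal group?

Yes

Infrastructure: the internal panel 154/219 = 70.3%, the external panel 125/196 = 63.8% → the internal panel
Translational research: the internal panel 157/538 = 29.2%, the external panel 198/935 = 21.2% → the internal panel
Basic research: the internal panel 591/3046 = 19.4%, the external panel 327/3633 = 9.0% → the internal panel
Overall: the internal panel 902/3803 = 23.7%, the external panel 650/4764 = 13.6% → the internal panel
The internal panel wins overall and in every proposal group — no reversal.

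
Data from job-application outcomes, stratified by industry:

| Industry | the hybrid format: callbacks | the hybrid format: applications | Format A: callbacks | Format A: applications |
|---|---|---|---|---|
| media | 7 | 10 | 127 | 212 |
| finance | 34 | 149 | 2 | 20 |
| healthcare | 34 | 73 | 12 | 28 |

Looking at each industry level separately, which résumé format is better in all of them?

the hybrid format

Media: the hybrid format 7/10 = 70.0%, Format A 127/212 = 59.9% → the hybrid format
Finance: the hybrid format 34/149 = 22.8%, Format A 2/20 = 10.0% → the hybrid format
Healthcare: the hybrid format 34/73 = 46.6%, Format A 12/28 = 42.9% → the hybrid format
The hybrid format has the higher rate in all 3 groups.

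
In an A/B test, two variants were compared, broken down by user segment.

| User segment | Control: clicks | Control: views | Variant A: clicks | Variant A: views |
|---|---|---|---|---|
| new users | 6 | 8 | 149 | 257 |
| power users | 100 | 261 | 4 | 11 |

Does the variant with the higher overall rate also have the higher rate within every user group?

New users: Control 6/8 = 75.0%, Variant A 149/257 = 58.0% → Control
Power users: Control 100/261 = 38.3%, Variant A 4/11 = 36.4% → Control
Overall: Control 106/269 = 39.4%, Variant A 153/268 = 57.1% → Variant A
Control wins each user group but Variant A wins overall — the comparison reverses. Control's views skew toward power users, which has a lower base rate.

No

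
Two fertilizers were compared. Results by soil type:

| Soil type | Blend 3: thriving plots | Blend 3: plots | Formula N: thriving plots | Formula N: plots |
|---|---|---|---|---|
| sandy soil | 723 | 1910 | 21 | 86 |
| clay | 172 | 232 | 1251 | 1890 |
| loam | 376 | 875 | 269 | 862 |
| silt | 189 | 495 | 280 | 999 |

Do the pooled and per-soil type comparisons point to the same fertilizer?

Sandy soil: Blend 3 723/1910 = 37.9%, Formula N 21/86 = 24.4% → Blend 3
Clay: Blend 3 172/232 = 74.1%, Formula N 1251/1890 = 66.2% → Blend 3
Loam: Blend 3 376/875 = 43.0%, Formula N 269/862 = 31.2% → Blend 3
Silt: Blend 3 189/495 = 38.2%, Formula N 280/999 = 28.0% → Blend 3
Overall: Blend 3 1460/3512 = 41.6%, Formula N 1821/3837 = 47.5% → Formula N
Blend 3 wins each soil group but Formula N wins overall — the comparison reverses. Blend 3's plots skew toward sandy soil, which has a lower base rate.

No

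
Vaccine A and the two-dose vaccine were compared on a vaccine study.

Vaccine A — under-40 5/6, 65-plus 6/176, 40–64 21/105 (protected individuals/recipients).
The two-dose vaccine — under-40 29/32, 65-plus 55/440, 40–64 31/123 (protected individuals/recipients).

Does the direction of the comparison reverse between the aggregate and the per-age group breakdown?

Under-40: Vaccine A 5/6 = 83.3%, the two-dose vaccine 29/32 = 90.6% → the two-dose vaccine
65-plus: Vaccine A 6/176 = 3.4%, the two-dose vaccine 55/440 = 12.5% → the two-dose vaccine
40–64: Vaccine A 21/105 = 20.0%, the two-dose vaccine 31/123 = 25.2% → the two-dose vaccine
Overall: Vaccine A 32/287 = 11.1%, the two-dose vaccine 115/595 = 19.3% → the two-dose vaccine
The two-dose vaccine wins overall and in every age group — no reversal.

No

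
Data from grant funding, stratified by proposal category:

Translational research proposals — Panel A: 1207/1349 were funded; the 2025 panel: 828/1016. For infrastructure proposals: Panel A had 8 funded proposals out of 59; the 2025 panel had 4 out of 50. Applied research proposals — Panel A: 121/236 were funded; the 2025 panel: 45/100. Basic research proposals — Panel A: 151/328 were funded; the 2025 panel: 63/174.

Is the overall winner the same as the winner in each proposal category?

Translational research: Panel A 1207/1349 = 89.5%, the 2025 panel 828/1016 = 81.5% → Panel A
Infrastructure: Panel A 8/59 = 13.6%, the 2025 panel 4/50 = 8.0% → Panel A
Applied research: Panel A 121/236 = 51.3%, the 2025 panel 45/100 = 45.0% → Panel A
Basic research: Panel A 151/328 = 46.0%, the 2025 panel 63/174 = 36.2% → Panel A
Overall: Panel A 1487/1972 = 75.4%, the 2025 panel 940/1340 = 70.1% → Panel A
Panel A wins overall and in every proposal group — no reversal.

Yes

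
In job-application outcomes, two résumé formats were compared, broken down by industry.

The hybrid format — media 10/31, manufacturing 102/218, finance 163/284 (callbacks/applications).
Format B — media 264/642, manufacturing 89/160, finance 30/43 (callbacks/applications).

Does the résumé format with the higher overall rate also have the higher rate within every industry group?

Media: the hybrid format 10/31 = 32.3%, Format B 264/642 = 41.1% → Format B
Manufacturing: the hybrid format 102/218 = 46.8%, Format B 89/160 = 55.6% → Format B
Finance: the hybrid format 163/284 = 57.4%, Format B 30/43 = 69.8% → Format B
Overall: the hybrid format 275/533 = 51.6%, Format B 383/845 = 45.3% → the hybrid format
Format B wins each industry group but the hybrid format wins overall — the comparison reverses. Format B's applications skew toward media, which has a lower base rate.

No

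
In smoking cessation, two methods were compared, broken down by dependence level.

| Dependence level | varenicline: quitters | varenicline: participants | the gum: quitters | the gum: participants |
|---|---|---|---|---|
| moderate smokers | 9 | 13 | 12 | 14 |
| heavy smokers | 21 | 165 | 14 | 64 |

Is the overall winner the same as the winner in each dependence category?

Moderate smokers: varenicline 9/13 = 69.2%, the gum 12/14 = 85.7% → the gum
Heavy smokers: varenicline 21/165 = 12.7%, the gum 14/64 = 21.9% → the gum
Overall: varenicline 30/178 = 16.9%, the gum 26/78 = 33.3% → the gum
The gum wins overall and in every dependence group — no reversal.

Yes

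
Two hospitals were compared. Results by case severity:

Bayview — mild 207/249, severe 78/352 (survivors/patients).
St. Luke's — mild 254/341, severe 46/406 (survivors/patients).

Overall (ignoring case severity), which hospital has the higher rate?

Mild: Bayview 207/249 = 83.1%, St. Luke's 254/341 = 74.5% → Bayview
Severe: Bayview 78/352 = 22.2%, St. Luke's 46/406 = 11.3% → Bayview
Overall: Bayview 285/601 = 47.4%, St. Luke's 300/747 = 40.2% → Bayview

Bayview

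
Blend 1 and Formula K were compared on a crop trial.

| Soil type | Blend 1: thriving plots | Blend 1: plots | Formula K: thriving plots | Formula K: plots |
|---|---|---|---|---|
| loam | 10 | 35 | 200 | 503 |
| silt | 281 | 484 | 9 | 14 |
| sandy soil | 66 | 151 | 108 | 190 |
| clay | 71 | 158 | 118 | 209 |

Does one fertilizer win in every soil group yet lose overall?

Yes

Loam: Blend 1 10/35 = 28.6%, Formula K 200/503 = 39.8% → Formula K
Silt: Blend 1 281/484 = 58.1%, Formula K 9/14 = 64.3% → Formula K
Sandy soil: Blend 1 66/151 = 43.7%, Formula K 108/190 = 56.8% → Formula K
Clay: Blend 1 71/158 = 44.9%, Formula K 118/209 = 56.5% → Formula K
Overall: Blend 1 428/828 = 51.7%, Formula K 435/916 = 47.5% → Blend 1
Formula K wins each soil group but Blend 1 wins overall — the comparison reverses. Formula K's plots skew toward loam, which has a lower base rate.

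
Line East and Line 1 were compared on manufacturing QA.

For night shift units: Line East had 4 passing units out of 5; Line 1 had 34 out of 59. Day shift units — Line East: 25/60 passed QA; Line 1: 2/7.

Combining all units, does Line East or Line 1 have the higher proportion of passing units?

Line 1

Night shift: Line East 4/5 = 80.0%, Line 1 34/59 = 57.6% → Line East
Day shift: Line East 25/60 = 41.7%, Line 1 2/7 = 28.6% → Line East
Overall: Line East 29/65 = 44.6%, Line 1 36/66 = 54.5% → Line 1
(Line East wins every shift group but Line 1 wins overall — Line East's units skew toward the low-rate day shift group.)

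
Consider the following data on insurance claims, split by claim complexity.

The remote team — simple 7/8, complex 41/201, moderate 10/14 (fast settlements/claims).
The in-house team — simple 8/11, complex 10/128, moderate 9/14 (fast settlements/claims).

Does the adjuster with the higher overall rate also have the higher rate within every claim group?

Simple: the remote team 7/8 = 87.5%, the in-house team 8/11 = 72.7% → the remote team
Complex: the remote team 41/201 = 20.4%, the in-house team 10/128 = 7.8% → the remote team
Moderate: the remote team 10/14 = 71.4%, the in-house team 9/14 = 64.3% → the remote team
Overall: the remote team 58/223 = 26.0%, the in-house team 27/153 = 17.6% → the remote team
The remote team wins overall and in every claim group — no reversal.

Yes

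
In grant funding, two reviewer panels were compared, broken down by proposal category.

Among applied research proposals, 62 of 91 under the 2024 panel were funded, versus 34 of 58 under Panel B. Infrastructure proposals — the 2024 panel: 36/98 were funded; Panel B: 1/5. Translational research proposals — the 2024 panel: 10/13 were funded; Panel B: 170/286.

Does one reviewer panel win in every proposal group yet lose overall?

Applied research: the 2024 panel 62/91 = 68.1%, Panel B 34/58 = 58.6% → the 2024 panel
Infrastructure: the 2024 panel 36/98 = 36.7%, Panel B 1/5 = 20.0% → the 2024 panel
Translational research: the 2024 panel 10/13 = 76.9%, Panel B 170/286 = 59.4% → the 2024 panel
Overall: the 2024 panel 108/202 = 53.5%, Panel B 205/349 = 58.7% → Panel B
The 2024 panel wins each proposal group but Panel B wins overall — the comparison reverses. The 2024 panel's proposals skew toward infrastructure, which has a lower base rate.

Yes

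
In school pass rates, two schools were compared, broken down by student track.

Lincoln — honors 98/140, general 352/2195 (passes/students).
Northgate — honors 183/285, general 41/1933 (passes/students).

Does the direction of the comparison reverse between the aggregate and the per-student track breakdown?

No

Honors: Lincoln 98/140 = 70.0%, Northgate 183/285 = 64.2% → Lincoln
General: Lincoln 352/2195 = 16.0%, Northgate 41/1933 = 2.1% → Lincoln
Overall: Lincoln 450/2335 = 19.3%, Northgate 224/2218 = 10.1% → Lincoln
Lincoln wins overall and in every student group — no reversal.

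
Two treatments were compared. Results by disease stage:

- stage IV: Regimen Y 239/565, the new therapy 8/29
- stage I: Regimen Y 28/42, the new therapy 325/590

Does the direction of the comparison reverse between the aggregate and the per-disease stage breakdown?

Stage IV: Regimen Y 239/565 = 42.3%, the new therapy 8/29 = 27.6% → Regimen Y
Stage I: Regimen Y 28/42 = 66.7%, the new therapy 325/590 = 55.1% → Regimen Y
Overall: Regimen Y 267/607 = 44.0%, the new therapy 333/619 = 53.8% → the new therapy
Regimen Y wins each disease group but the new therapy wins overall — the comparison reverses. Regimen Y's patients skew toward stage IV, which has a lower base rate.

Yes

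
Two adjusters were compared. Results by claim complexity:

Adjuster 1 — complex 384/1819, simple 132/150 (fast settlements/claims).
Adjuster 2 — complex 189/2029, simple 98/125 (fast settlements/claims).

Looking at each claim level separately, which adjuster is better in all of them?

Adjuster 1

Complex: Adjuster 1 384/1819 = 21.1%, Adjuster 2 189/2029 = 9.3% → Adjuster 1
Simple: Adjuster 1 132/150 = 88.0%, Adjuster 2 98/125 = 78.4% → Adjuster 1
Adjuster 1 has the higher rate in both groups.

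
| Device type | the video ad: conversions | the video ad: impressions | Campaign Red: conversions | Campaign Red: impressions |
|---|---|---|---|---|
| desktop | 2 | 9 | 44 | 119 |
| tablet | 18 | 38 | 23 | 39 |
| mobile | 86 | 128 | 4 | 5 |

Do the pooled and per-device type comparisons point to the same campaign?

No

Desktop: the video ad 2/9 = 22.2%, Campaign Red 44/119 = 37.0% → Campaign Red
Tablet: the video ad 18/38 = 47.4%, Campaign Red 23/39 = 59.0% → Campaign Red
Mobile: the video ad 86/128 = 67.2%, Campaign Red 4/5 = 80.0% → Campaign Red
Overall: the video ad 106/175 = 60.6%, Campaign Red 71/163 = 43.6% → the video ad
Campaign Red wins each device group but the video ad wins overall — the comparison reverses. Campaign Red's impressions skew toward desktop, which has a lower base rate.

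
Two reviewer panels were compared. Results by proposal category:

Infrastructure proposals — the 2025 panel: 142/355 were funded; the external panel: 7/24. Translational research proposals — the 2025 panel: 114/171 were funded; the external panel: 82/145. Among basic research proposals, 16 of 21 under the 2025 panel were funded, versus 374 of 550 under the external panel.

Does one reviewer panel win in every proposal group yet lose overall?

Infrastructure: the 2025 panel 142/355 = 40.0%, the external panel 7/24 = 29.2% → the 2025 panel
Translational research: the 2025 panel 114/171 = 66.7%, the external panel 82/145 = 56.6% → the 2025 panel
Basic research: the 2025 panel 16/21 = 76.2%, the external panel 374/550 = 68.0% → the 2025 panel
Overall: the 2025 panel 272/547 = 49.7%, the external panel 463/719 = 64.4% → the external panel
The 2025 panel wins each proposal group but the external panel wins overall — the comparison reverses. The 2025 panel's proposals skew toward infrastructure, which has a lower base rate.

Yes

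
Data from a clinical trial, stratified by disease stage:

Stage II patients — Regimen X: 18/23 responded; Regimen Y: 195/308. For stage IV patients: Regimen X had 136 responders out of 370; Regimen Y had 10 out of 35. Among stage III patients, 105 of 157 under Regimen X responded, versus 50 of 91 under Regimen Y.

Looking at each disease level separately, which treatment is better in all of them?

Stage II: Regimen X 18/23 = 78.3%, Regimen Y 195/308 = 63.3% → Regimen X
Stage IV: Regimen X 136/370 = 36.8%, Regimen Y 10/35 = 28.6% → Regimen X
Stage III: Regimen X 105/157 = 66.9%, Regimen Y 50/91 = 54.9% → Regimen X
Regimen X has the higher rate in all 3 groups.

Regimen X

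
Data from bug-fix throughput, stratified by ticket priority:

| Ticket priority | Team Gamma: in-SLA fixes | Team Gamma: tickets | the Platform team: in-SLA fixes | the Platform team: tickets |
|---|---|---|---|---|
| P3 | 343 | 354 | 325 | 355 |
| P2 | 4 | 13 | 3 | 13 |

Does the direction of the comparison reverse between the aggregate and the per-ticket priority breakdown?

P3: Team Gamma 343/354 = 96.9%, the Platform team 325/355 = 91.5% → Team Gamma
P2: Team Gamma 4/13 = 30.8%, the Platform team 3/13 = 23.1% → Team Gamma
Overall: Team Gamma 347/367 = 94.6%, the Platform team 328/368 = 89.1% → Team Gamma
Team Gamma wins overall and in every ticket group — no reversal.

No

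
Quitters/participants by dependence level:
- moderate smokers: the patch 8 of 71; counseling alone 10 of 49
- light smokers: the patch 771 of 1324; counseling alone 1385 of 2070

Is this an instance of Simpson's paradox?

Moderate smokers: the patch 8/71 = 11.3%, counseling alone 10/49 = 20.4% → counseling alone
Light smokers: the patch 771/1324 = 58.2%, counseling alone 1385/2070 = 66.9% → counseling alone
Overall: the patch 779/1395 = 55.8%, counseling alone 1395/2119 = 65.8% → counseling alone
Counseling alone wins overall and in every dependence group — no reversal.

No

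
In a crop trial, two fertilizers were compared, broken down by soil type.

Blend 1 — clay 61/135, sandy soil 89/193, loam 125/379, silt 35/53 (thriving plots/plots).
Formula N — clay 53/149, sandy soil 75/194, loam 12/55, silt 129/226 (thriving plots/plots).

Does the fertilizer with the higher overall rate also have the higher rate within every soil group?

Clay: Blend 1 61/135 = 45.2%, Formula N 53/149 = 35.6% → Blend 1
Sandy soil: Blend 1 89/193 = 46.1%, Formula N 75/194 = 38.7% → Blend 1
Loam: Blend 1 125/379 = 33.0%, Formula N 12/55 = 21.8% → Blend 1
Silt: Blend 1 35/53 = 66.0%, Formula N 129/226 = 57.1% → Blend 1
Overall: Blend 1 310/760 = 40.8%, Formula N 269/624 = 43.1% → Formula N
Blend 1 wins each soil group but Formula N wins overall — the comparison reverses. Blend 1's plots skew toward loam, which has a lower base rate.

No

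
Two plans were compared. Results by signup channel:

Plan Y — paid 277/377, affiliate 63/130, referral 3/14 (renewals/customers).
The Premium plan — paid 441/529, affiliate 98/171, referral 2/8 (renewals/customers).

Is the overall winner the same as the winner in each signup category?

Yes

Paid: Plan Y 277/377 = 73.5%, the Premium plan 441/529 = 83.4% → the Premium plan
Affiliate: Plan Y 63/130 = 48.5%, the Premium plan 98/171 = 57.3% → the Premium plan
Referral: Plan Y 3/14 = 21.4%, the Premium plan 2/8 = 25.0% → the Premium plan
Overall: Plan Y 343/521 = 65.8%, the Premium plan 541/708 = 76.4% → the Premium plan
The Premium plan wins overall and in every signup group — no reversal.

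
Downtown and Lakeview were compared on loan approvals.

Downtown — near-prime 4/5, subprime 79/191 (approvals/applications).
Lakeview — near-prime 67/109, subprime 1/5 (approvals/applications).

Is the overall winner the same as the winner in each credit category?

No

Near-prime: Downtown 4/5 = 80.0%, Lakeview 67/109 = 61.5% → Downtown
Subprime: Downtown 79/191 = 41.4%, Lakeview 1/5 = 20.0% → Downtown
Overall: Downtown 83/196 = 42.3%, Lakeview 68/114 = 59.6% → Lakeview
Downtown wins each credit group but Lakeview wins overall — the comparison reverses. Downtown's applications skew toward subprime, which has a lower base rate.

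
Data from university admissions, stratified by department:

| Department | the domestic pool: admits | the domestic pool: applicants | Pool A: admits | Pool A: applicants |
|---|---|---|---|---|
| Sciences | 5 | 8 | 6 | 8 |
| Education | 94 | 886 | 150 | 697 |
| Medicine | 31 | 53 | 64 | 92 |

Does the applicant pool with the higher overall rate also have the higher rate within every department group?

Yes

Sciences: the domestic pool 5/8 = 62.5%, Pool A 6/8 = 75.0% → Pool A
Education: the domestic pool 94/886 = 10.6%, Pool A 150/697 = 21.5% → Pool A
Medicine: the domestic pool 31/53 = 58.5%, Pool A 64/92 = 69.6% → Pool A
Overall: the domestic pool 130/947 = 13.7%, Pool A 220/797 = 27.6% → Pool A
Pool A wins overall and in every department group — no reversal.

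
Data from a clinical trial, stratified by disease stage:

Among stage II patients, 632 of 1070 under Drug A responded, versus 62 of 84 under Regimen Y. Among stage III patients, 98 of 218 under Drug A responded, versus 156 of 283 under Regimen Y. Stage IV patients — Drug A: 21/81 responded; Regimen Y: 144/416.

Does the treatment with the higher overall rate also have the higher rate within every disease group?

Stage II: Drug A 632/1070 = 59.1%, Regimen Y 62/84 = 73.8% → Regimen Y
Stage III: Drug A 98/218 = 45.0%, Regimen Y 156/283 = 55.1% → Regimen Y
Stage IV: Drug A 21/81 = 25.9%, Regimen Y 144/416 = 34.6% → Regimen Y
Overall: Drug A 751/1369 = 54.9%, Regimen Y 362/783 = 46.2% → Drug A
Regimen Y wins each disease group but Drug A wins overall — the comparison reverses. Regimen Y's patients skew toward stage IV, which has a lower base rate.

No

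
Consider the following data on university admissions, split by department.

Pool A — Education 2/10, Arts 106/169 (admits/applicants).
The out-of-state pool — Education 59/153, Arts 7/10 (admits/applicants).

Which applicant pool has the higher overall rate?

Pool A

Education: Pool A 2/10 = 20.0%, the out-of-state pool 59/153 = 38.6% → the out-of-state pool
Arts: Pool A 106/169 = 62.7%, the out-of-state pool 7/10 = 70.0% → the out-of-state pool
Overall: Pool A 108/179 = 60.3%, the out-of-state pool 66/163 = 40.5% → Pool A
(The out-of-state pool wins every department group but Pool A wins overall — the out-of-state pool's applicants skew toward the low-rate Education group.)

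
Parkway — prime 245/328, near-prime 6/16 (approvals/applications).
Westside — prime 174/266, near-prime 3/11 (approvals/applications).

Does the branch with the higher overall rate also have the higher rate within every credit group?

Yes

Prime: Parkway 245/328 = 74.7%, Westside 174/266 = 65.4% → Parkway
Near-prime: Parkway 6/16 = 37.5%, Westside 3/11 = 27.3% → Parkway
Overall: Parkway 251/344 = 73.0%, Westside 177/277 = 63.9% → Parkway
Parkway wins overall and in every credit group — no reversal.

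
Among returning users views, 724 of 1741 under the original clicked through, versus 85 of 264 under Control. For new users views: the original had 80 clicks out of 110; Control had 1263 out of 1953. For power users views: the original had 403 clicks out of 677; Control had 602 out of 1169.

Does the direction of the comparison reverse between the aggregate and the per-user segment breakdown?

Returning users: the original 724/1741 = 41.6%, Control 85/264 = 32.2% → the original
New users: the original 80/110 = 72.7%, Control 1263/1953 = 64.7% → the original
Power users: the original 403/677 = 59.5%, Control 602/1169 = 51.5% → the original
Overall: the original 1207/2528 = 47.7%, Control 1950/3386 = 57.6% → Control
The original wins each user group but Control wins overall — the comparison reverses. The original's views skew toward returning users, which has a lower base rate.

Yes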